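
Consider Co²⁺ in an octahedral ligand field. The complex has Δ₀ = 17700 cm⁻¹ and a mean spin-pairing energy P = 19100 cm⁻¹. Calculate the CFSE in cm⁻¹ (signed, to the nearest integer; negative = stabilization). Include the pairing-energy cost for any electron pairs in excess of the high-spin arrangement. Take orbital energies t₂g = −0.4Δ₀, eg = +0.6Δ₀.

Co²⁺: group 9, so d-count = 9 − 2 = 7.
Here Δ₀ < P (17700 < 19100), so the high-spin state is favoured.
Filling d⁷ accordingly: t₂g⁵ eg².
Orbital CFSE = -0.8Δ₀ = -0.8 × 17700 = -14160 cm⁻¹.
High-spin has no excess pairs, so no pairing correction applies.

-14160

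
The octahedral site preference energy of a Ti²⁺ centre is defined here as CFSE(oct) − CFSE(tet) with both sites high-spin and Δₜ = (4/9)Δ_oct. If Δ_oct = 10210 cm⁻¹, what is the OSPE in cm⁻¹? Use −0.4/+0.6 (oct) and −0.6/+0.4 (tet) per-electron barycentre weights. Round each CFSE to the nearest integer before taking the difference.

Ti²⁺: group 4, so d-count = 4 − 2 = 2.
Octahedral (high-spin): t2g^2 e_g^0, CFSE = 2(−0.4) + 0(+0.6) = -0.8Δ_oct = -0.8 × 10210 = -8168 cm⁻¹.
Tetrahedral: e^2 t2^0, CFSE = 2(−0.6) + 0(+0.4) = -1.2Δₜ = -1.2 × (4/9) × 10210 = -5445 cm⁻¹.
Subtracting, OSPE = -8168 − (-5445) = -2723 cm⁻¹.

-2723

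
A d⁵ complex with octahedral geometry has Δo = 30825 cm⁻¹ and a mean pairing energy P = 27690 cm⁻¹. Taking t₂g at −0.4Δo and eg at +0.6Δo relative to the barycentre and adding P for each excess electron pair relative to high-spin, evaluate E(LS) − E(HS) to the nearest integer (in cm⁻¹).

-6270

In the high-spin limit (t₂g³ eg²) the orbital term is 0.0Δo = 0 cm⁻¹, with no excess pairing.
Low-spin t₂g⁵ eg⁰ gives -2.0Δo = -61650 cm⁻¹, but forming 2 extra pairs costs 2P = 55380 cm⁻¹, so E(LS) = -61650 + 55380 = -6270 cm⁻¹.
The difference is -6270 − (0) = -6270 cm⁻¹, so low-spin lies lower.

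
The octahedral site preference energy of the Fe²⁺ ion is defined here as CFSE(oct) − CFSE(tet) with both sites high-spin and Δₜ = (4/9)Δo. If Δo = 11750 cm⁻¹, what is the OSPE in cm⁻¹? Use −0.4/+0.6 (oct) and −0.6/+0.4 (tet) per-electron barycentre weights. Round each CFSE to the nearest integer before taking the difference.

-1567

Fe sits in group 8; removing 2 electrons leaves Fe²⁺ with 8 − 2 = 6 d electrons.
In an octahedral site d⁶ (HS) is t₂g⁴ eg², giving CFSE(oct) = -0.4Δo = -4700 cm⁻¹.
Tetrahedral e³ t₂³ gives -0.6Δₜ = -0.6 × (4/9) × 11750 = -3133 cm⁻¹.
OSPE = -4700 − (-3133) = -1567 cm⁻¹.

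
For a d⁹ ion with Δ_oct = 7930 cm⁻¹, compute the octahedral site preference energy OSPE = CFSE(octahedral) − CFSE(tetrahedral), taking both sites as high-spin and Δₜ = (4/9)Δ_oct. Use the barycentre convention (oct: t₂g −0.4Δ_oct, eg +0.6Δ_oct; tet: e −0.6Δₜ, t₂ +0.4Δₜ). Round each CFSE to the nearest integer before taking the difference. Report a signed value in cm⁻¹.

Octahedral (high-spin): t₂g⁶ eg³, CFSE = 6(−0.4) + 3(+0.6) = -0.6Δ_oct = -0.6 × 7930 = -4758 cm⁻¹.
Tetrahedral: e⁴ t₂⁵, CFSE = 4(−0.6) + 5(+0.4) = -0.4Δₜ = -0.4 × (4/9) × 7930 = -1410 cm⁻¹.
OSPE = -4758 − (-1410) = -3348 cm⁻¹.

-3348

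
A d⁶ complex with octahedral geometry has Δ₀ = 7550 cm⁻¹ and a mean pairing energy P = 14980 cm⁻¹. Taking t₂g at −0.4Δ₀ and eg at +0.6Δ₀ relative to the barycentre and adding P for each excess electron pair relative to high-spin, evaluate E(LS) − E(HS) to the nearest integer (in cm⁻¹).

14860

In the high-spin limit (t₂g⁴ eg²) the orbital term is -0.4Δ₀ = -3020 cm⁻¹, with no excess pairing.
Low-spin: t₂g⁶ eg⁰, orbital CFSE = -2.4Δ₀ = -18120 cm⁻¹; plus 2 excess pairs × P = +29960 cm⁻¹; total 11840 cm⁻¹.
Thus E(LS) − E(HS) = 14860 cm⁻¹.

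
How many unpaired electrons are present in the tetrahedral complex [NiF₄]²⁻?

Each F⁻ contributes -1; 4 × (-1) = -4. With overall charge -2, Ni is in the +2 oxidation state.
Ni is in group 10, so Ni²⁺ is d⁸ (10 − 2 = 8).
Tetrahedral fields are weak (Δₜ ≈ 4/9 Δₒ), so electrons fill high-spin.
Configuration: e⁴ t₂⁴, giving 2 unpaired electrons.

2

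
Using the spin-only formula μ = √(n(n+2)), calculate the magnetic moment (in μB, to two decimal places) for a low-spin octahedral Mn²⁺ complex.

1.73 μB

Mn²⁺: group 7, so d-count = 7 − 2 = 5.
Configuration: t₂g⁵ eg⁰ → 1 unpaired electron.
μ(spin-only) = √[1(1+2)] = √3 ≈ 1.73 μB.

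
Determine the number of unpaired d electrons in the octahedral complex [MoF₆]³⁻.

Each F⁻ contributes -1; 6 × (-1) = -6. With overall charge -3, Mo is in the +3 oxidation state.
Mo is in group 6, so Mo³⁺ is d³ (6 − 3 = 3).
Configuration: t2g^3 e_g^0, giving 3 unpaired electrons.

3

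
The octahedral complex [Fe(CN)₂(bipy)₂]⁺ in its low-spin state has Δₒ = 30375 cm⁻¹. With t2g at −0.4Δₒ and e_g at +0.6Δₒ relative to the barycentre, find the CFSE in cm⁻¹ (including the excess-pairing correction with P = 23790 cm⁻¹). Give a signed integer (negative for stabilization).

-13170

Ligand charges: 2×(-1) from CN⁻ and 2×(+0) from bipy sum to -2; with overall charge +1, Fe is +3.
Fe sits in group 8; removing 3 electrons leaves Fe³⁺ with 8 − 3 = 5 d electrons.
The d⁵ electrons fill as t2g^5 e_g^0.
CFSE(orbital) = 5×(-0.4Δₒ) + 0×(0.6Δₒ) = -2.0Δₒ; with Δₒ = 30375 cm⁻¹ that is -60750 cm⁻¹.
Relative to high-spin t2g^3 e_g^2 (0 paired), the low-spin configuration has 2 additional pairs, contributing +2 × 23790 = +47580 cm⁻¹.
Net CFSE = -60750 + 47580 = -13170 cm⁻¹.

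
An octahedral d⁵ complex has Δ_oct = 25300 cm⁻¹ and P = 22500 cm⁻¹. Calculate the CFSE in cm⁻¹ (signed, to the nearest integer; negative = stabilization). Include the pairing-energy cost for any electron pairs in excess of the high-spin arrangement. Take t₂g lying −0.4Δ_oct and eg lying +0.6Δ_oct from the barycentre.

-5600

Δ_oct > P, so pairing is preferred: the ground state is low-spin.
Configuration: t₂g⁵ eg⁰.
Orbital CFSE = -2.0Δ_oct = -2.0 × 25300 = -50600 cm⁻¹.
Excess pairs vs high-spin: 2 − 0 = 2; pairing cost = +45000 cm⁻¹.
Net CFSE = -50600 + 45000 = -5600 cm⁻¹.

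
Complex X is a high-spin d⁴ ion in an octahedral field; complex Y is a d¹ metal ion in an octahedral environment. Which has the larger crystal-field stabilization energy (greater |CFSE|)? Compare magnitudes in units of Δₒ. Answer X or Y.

X

X: t2g^3 e_g^1, CFSE = -0.6Δₒ.
Y: For octahedral d¹ the high- and low-spin configurations coincide; t₂g¹ eg⁰, CFSE = -0.4Δₒ.
So X has the larger |CFSE|.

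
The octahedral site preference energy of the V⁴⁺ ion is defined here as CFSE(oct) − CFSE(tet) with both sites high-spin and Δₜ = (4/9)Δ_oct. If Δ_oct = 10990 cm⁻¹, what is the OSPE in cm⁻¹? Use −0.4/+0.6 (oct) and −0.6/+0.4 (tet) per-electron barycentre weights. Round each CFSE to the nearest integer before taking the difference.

-1465

V is in group 5, so V⁴⁺ is d¹ (5 − 4 = 1).
Octahedral high-spin t2g^1 e_g^0: CFSE = -0.4 × 10990 = -4396 cm⁻¹.
In a tetrahedral site the filling is e^1 t2^0: CFSE(tet) = -0.6Δₜ = -0.6 × (4/9)(10990) = -2931 cm⁻¹.
OSPE = CFSE(oct) − CFSE(tet) = -4396 − (-2931) = -1465 cm⁻¹.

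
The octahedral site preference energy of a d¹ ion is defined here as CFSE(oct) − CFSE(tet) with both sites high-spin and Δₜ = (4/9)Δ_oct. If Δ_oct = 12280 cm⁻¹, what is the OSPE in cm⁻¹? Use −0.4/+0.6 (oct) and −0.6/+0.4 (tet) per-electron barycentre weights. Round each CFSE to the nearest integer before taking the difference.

-1637

Octahedral (high-spin): t₂g¹ eg⁰, CFSE = 1(−0.4) + 0(+0.6) = -0.4Δ_oct = -0.4 × 12280 = -4912 cm⁻¹.
In a tetrahedral site the filling is e¹ t₂⁰: CFSE(tet) = -0.6Δₜ = -0.6 × (4/9)(12280) = -3275 cm⁻¹.
OSPE = CFSE(oct) − CFSE(tet) = -4912 − (-3275) = -1637 cm⁻¹.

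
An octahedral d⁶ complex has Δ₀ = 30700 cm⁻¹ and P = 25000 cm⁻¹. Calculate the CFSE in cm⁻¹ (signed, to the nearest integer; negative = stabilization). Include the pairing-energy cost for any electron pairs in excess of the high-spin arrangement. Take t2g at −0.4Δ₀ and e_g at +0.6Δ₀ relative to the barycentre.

Δ₀ > P, so pairing is preferred: the ground state is low-spin.
Filling d⁶ accordingly: t2g^6 e_g^0.
Orbital CFSE = -2.4Δ₀ = -2.4 × 30700 = -73680 cm⁻¹.
Excess pairs vs high-spin: 3 − 1 = 2; pairing cost = +50000 cm⁻¹.
Net CFSE = -73680 + 50000 = -23680 cm⁻¹.

-23680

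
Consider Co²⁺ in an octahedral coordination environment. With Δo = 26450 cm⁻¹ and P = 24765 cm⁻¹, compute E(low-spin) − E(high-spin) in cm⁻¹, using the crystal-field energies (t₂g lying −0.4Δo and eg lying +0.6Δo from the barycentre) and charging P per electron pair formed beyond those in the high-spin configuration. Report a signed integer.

-1685

Co sits in group 9; removing 2 electrons leaves Co²⁺ with 9 − 2 = 7 d electrons.
In the high-spin limit (t₂g⁵ eg²) the orbital term is -0.8Δo = -21160 cm⁻¹, with no excess pairing.
Low-spin: t₂g⁶ eg¹, orbital CFSE = -1.8Δo = -47610 cm⁻¹; plus 1 excess pair × P = +24765 cm⁻¹; total -22845 cm⁻¹.
E(LS) − E(HS) = -22845 − (-21160) = -1685 cm⁻¹.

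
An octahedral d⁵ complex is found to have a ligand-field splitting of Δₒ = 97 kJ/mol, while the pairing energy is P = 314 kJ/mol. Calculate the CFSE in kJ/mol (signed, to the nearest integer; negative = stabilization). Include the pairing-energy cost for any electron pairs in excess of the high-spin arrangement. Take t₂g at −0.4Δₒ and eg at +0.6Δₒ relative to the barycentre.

0

Δₒ < P, so pairing is avoided: the ground state is high-spin.
That gives t₂g³ eg².
Orbital CFSE = 0.0Δₒ = 0.0 × 97 = 0 kJ/mol.
High-spin has no excess pairs, so no pairing correction applies.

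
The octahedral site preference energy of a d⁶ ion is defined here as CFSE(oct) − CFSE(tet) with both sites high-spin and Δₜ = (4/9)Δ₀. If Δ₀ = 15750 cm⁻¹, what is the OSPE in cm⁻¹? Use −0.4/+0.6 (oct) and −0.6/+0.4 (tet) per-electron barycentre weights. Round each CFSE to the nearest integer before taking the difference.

Octahedral high-spin t₂g⁴ eg²: CFSE = -0.4 × 15750 = -6300 cm⁻¹.
In a tetrahedral site the filling is e³ t₂³: CFSE(tet) = -0.6Δₜ = -0.6 × (4/9)(15750) = -4200 cm⁻¹.
OSPE = -6300 − (-4200) = -2100 cm⁻¹.

-2100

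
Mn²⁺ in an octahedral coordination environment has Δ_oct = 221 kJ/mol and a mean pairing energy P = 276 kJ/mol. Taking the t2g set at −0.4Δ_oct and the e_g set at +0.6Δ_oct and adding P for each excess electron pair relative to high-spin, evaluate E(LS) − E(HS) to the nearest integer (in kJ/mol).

Mn is in group 7, so Mn²⁺ is d⁵ (7 − 2 = 5).
High-spin d⁵ fills as t2g^3 e_g^2 with CFSE 3(−0.4) + 2(+0.6) = 0.0Δ_oct = 0 kJ/mol.
For low-spin the configuration is t2g^5 e_g^0: orbital energy -2.0 × 221 = -442 kJ/mol, and 2 additional pairs relative to high-spin add 552 kJ/mol, giving 110 kJ/mol.
E(LS) − E(HS) = 110 − (0) = 110 kJ/mol.

110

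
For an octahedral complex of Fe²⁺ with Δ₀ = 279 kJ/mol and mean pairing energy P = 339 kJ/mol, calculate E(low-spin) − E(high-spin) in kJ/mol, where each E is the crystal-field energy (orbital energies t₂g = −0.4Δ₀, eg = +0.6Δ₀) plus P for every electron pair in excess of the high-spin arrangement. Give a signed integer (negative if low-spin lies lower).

Group 8 minus oxidation state +2 gives a d⁶ configuration for Fe²⁺.
In the high-spin limit (t₂g⁴ eg²) the orbital term is -0.4Δ₀ = -112 kJ/mol, with no excess pairing.
Low-spin: t₂g⁶ eg⁰, orbital CFSE = -2.4Δ₀ = -670 kJ/mol; plus 2 excess pairs × P = +678 kJ/mol; total 8 kJ/mol.
E(LS) − E(HS) = 8 − (-112) = 120 kJ/mol.

120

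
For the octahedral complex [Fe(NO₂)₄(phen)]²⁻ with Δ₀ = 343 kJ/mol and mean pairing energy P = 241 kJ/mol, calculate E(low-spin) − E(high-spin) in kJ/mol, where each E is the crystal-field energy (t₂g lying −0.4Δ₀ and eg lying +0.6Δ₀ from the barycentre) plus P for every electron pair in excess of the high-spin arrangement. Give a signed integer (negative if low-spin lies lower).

Ligand charges: 4×(-1) from NO₂⁻ and 1×(+0) from phen sum to -4; with overall charge -2, Fe is +2.
Fe²⁺: group 8, so d-count = 8 − 2 = 6.
In the high-spin limit (t₂g⁴ eg²) the orbital term is -0.4Δ₀ = -137 kJ/mol, with no excess pairing.
Low-spin t₂g⁶ eg⁰ gives -2.4Δ₀ = -823 kJ/mol, but forming 2 extra pairs costs 2P = 482 kJ/mol, so E(LS) = -823 + 482 = -341 kJ/mol.
E(LS) − E(HS) = -341 − (-137) = -204 kJ/mol.

-204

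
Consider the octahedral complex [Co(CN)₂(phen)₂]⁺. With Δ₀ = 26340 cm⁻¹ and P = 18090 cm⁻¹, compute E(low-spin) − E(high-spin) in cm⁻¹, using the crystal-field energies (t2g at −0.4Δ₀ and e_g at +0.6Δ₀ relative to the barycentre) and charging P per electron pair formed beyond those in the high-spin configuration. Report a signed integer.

-16500

Ligand charges: 2×(-1) from CN⁻ and 2×(+0) from phen sum to -2; with overall charge +1, Co is +3.
Group 9 minus oxidation state +3 gives a d⁶ configuration for Co³⁺.
High-spin d⁶ fills as t2g^4 e_g^2 with CFSE 4(−0.4) + 2(+0.6) = -0.4Δ₀ = -10536 cm⁻¹.
Low-spin: t2g^6 e_g^0, orbital CFSE = -2.4Δ₀ = -63216 cm⁻¹; plus 2 excess pairs × P = +36180 cm⁻¹; total -27036 cm⁻¹.
Thus E(LS) − E(HS) = -16500 cm⁻¹.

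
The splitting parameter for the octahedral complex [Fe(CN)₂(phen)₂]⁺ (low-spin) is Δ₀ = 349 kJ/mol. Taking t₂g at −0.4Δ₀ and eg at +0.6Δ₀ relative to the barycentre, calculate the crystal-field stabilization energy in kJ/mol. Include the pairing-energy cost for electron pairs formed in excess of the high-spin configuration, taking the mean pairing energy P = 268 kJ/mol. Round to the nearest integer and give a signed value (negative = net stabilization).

Ligand charges: 2×(-1) from CN⁻ and 2×(+0) from phen sum to -2; with overall charge +1, Fe is +3.
Fe is in group 8, so Fe³⁺ is d⁵ (8 − 3 = 5).
Configuration: t₂g⁵ eg⁰.
The orbital stabilization is -2.0Δ₀ = -2.0 × 349 = -698 kJ/mol.
High-spin d⁵ would be t₂g³ eg² with 0 pairs; low-spin has 2, so 2 excess pairs cost +2P = +536 kJ/mol.
Net CFSE = -698 + 536 = -162 kJ/mol.

-162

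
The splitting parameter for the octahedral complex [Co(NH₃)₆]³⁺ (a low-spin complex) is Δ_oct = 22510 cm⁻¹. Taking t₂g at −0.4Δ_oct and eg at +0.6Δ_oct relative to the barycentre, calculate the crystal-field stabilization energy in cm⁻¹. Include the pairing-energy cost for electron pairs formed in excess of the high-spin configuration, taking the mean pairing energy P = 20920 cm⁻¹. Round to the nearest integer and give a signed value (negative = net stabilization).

-12184

NH₃ is neutral, so the +3 overall charge sits on Co: oxidation state +3.
Co sits in group 9; removing 3 electrons leaves Co³⁺ with 9 − 3 = 6 d electrons.
The d⁶ electrons fill as t₂g⁶ eg⁰.
The orbital stabilization is -2.4Δ_oct = -2.4 × 22510 = -54024 cm⁻¹.
Relative to high-spin t₂g⁴ eg² (1 paired), the low-spin configuration has 2 additional pairs, contributing +2 × 20920 = +41840 cm⁻¹.
Overall CFSE = -54024 + 41840 = -12184 cm⁻¹.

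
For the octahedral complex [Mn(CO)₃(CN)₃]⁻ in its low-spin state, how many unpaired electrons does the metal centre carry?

1

Ligand charges: 3×(+0) from CO and 3×(-1) from CN⁻ sum to -3; with overall charge -1, Mn is +2.
Group 7 minus oxidation state +2 gives a d⁵ configuration for Mn²⁺.
Configuration: t2g^5 e_g^0, giving 1 unpaired electron.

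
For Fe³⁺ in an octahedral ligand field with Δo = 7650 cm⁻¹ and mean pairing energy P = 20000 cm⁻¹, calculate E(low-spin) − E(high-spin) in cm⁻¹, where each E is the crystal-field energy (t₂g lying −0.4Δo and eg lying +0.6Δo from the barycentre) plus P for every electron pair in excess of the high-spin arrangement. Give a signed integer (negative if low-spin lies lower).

Fe³⁺: group 8, so d-count = 8 − 3 = 5.
In the high-spin limit (t₂g³ eg²) the orbital term is 0.0Δo = 0 cm⁻¹, with no excess pairing.
Low-spin: t₂g⁵ eg⁰, orbital CFSE = -2.0Δo = -15300 cm⁻¹; plus 2 excess pairs × P = +40000 cm⁻¹; total 24700 cm⁻¹.
The difference is 24700 − (0) = 24700 cm⁻¹, so high-spin lies lower.

24700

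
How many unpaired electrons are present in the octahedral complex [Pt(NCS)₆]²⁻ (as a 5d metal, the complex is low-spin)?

Each NCS⁻ contributes -1; 6 × (-1) = -6. With overall charge -2, Pt is in the +4 oxidation state.
Pt sits in group 10; removing 4 electrons leaves Pt⁴⁺ with 10 − 4 = 6 d electrons.
Configuration: t2g^6 e_g^0, giving 0 unpaired electrons.

0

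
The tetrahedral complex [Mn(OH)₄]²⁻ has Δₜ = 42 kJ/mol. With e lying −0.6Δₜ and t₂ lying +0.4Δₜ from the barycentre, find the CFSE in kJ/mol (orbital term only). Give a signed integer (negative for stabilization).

Each OH⁻ contributes -1; 4 × (-1) = -4. With overall charge -2, Mn is in the +2 oxidation state.
Mn sits in group 7; removing 2 electrons leaves Mn²⁺ with 7 − 2 = 5 d electrons.
Tetrahedral fields are weak (Δₜ ≈ 4/9 Δₒ), so electrons fill high-spin.
The d⁵ electrons fill as e² t₂³.
The orbital stabilization is 0.0Δₜ = 0.0 × 42 = 0 kJ/mol.

0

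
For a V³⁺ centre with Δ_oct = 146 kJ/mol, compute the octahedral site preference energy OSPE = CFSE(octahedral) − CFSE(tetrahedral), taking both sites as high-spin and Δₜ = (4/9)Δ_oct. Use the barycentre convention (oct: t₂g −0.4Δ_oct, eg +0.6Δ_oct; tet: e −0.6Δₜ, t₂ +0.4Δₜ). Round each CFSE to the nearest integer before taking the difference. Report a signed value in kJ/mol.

V sits in group 5; removing 3 electrons leaves V³⁺ with 5 − 3 = 2 d electrons.
Octahedral (high-spin): t₂g² eg⁰, CFSE = 2(−0.4) + 0(+0.6) = -0.8Δ_oct = -0.8 × 146 = -117 kJ/mol.
Tetrahedral: e² t₂⁰, CFSE = 2(−0.6) + 0(+0.4) = -1.2Δₜ = -1.2 × (4/9) × 146 = -78 kJ/mol.
OSPE = CFSE(oct) − CFSE(tet) = -117 − (-78) = -39 kJ/mol.

-39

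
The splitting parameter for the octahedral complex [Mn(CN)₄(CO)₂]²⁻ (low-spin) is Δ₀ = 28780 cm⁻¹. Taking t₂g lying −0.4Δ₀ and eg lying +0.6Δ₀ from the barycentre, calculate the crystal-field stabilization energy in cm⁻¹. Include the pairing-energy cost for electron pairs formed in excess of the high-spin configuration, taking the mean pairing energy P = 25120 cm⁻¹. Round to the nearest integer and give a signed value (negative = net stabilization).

Ligand charges: 4×(-1) from CN⁻ and 2×(+0) from CO sum to -4; with overall charge -2, Mn is +2.
Group 7 minus oxidation state +2 gives a d⁵ configuration for Mn²⁺.
Electron filling gives t₂g⁵ eg⁰.
Orbital CFSE = 5(-0.4) + 0(0.6) = -2.0Δ₀ = -2.0 × 28780 = -57560 cm⁻¹.
Relative to high-spin t₂g³ eg² (0 paired), the low-spin configuration has 2 additional pairs, contributing +2 × 25120 = +50240 cm⁻¹.
Net CFSE = -57560 + 50240 = -7320 cm⁻¹.

-7320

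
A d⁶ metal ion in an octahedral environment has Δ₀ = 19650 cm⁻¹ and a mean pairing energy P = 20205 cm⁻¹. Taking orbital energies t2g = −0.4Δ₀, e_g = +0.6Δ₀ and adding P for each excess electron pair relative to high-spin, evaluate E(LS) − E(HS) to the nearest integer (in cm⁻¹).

1110

High-spin d⁶ fills as t2g^4 e_g^2 with CFSE 4(−0.4) + 2(+0.6) = -0.4Δ₀ = -7860 cm⁻¹.
Low-spin: t2g^6 e_g^0, orbital CFSE = -2.4Δ₀ = -47160 cm⁻¹; plus 2 excess pairs × P = +40410 cm⁻¹; total -6750 cm⁻¹.
Thus E(LS) − E(HS) = 1110 cm⁻¹.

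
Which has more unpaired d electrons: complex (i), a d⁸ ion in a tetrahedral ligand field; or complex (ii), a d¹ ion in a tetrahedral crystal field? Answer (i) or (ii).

(i)

(i): Tetrahedral fields are weak (Δₜ ≈ 4/9 Δₒ), so electrons fill high-spin; e^4 t2^4 → 2 unpaired.
(ii): Tetrahedral splitting is small, so the complex is high-spin; e^1 t2^0 → 1 unpaired.
So (i) has more unpaired electrons.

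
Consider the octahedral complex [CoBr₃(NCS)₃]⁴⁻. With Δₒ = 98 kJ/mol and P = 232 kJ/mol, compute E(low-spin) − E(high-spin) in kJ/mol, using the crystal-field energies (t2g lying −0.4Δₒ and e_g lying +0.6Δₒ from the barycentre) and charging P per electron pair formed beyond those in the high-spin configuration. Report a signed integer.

134

Ligand charges: 3×(-1) from Br⁻ and 3×(-1) from NCS⁻ sum to -6; with overall charge -4, Co is +2.
Co sits in group 9; removing 2 electrons leaves Co²⁺ with 9 − 2 = 7 d electrons.
In the high-spin limit (t2g^5 e_g^2) the orbital term is -0.8Δₒ = -78 kJ/mol, with no excess pairing.
For low-spin the configuration is t2g^6 e_g^1: orbital energy -1.8 × 98 = -176 kJ/mol, and 1 additional pair relative to high-spin adds 232 kJ/mol, giving 56 kJ/mol.
E(LS) − E(HS) = 56 − (-78) = 134 kJ/mol.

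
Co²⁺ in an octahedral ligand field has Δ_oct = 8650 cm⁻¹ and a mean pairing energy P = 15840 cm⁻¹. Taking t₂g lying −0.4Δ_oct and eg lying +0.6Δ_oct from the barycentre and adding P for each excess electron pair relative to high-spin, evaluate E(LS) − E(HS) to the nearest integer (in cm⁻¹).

Co is in group 9, so Co²⁺ is d⁷ (9 − 2 = 7).
In the high-spin limit (t₂g⁵ eg²) the orbital term is -0.8Δ_oct = -6920 cm⁻¹, with no excess pairing.
For low-spin the configuration is t₂g⁶ eg¹: orbital energy -1.8 × 8650 = -15570 cm⁻¹, and 1 additional pair relative to high-spin adds 15840 cm⁻¹, giving 270 cm⁻¹.
The difference is 270 − (-6920) = 7190 cm⁻¹, so high-spin lies lower.

7190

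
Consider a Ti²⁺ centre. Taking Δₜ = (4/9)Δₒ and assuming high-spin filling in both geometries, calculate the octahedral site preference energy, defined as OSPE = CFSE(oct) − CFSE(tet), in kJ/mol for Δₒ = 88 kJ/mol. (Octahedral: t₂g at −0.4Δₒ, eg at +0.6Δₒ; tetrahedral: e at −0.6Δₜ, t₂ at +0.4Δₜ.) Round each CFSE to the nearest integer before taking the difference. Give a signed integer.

-23

Ti is in group 4, so Ti²⁺ is d² (4 − 2 = 2).
Octahedral high-spin t₂g² eg⁰: CFSE = -0.8 × 88 = -70 kJ/mol.
Tetrahedral: e² t₂⁰, CFSE = 2(−0.6) + 0(+0.4) = -1.2Δₜ = -1.2 × (4/9) × 88 = -47 kJ/mol.
Subtracting, OSPE = -70 − (-47) = -23 kJ/mol.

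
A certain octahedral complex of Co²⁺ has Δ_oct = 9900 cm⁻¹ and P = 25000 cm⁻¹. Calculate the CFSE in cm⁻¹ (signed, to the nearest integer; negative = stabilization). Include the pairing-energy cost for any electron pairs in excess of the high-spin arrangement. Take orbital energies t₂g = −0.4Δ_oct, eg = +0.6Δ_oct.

-7920

Group 9 minus oxidation state +2 gives a d⁷ configuration for Co²⁺.
Here Δ_oct < P (9900 < 25000), so the high-spin state is favoured.
That gives t₂g⁵ eg².
Orbital CFSE = -0.8Δ_oct = -0.8 × 9900 = -7920 cm⁻¹.
High-spin has no excess pairs, so no pairing correction applies.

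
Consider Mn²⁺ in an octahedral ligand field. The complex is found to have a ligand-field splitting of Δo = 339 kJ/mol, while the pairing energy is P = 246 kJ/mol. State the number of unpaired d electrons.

1

Group 7 minus oxidation state +2 gives a d⁵ configuration for Mn²⁺.
Δo > P, so pairing is preferred: the ground state is low-spin.
Filling d⁵ accordingly: t₂g⁵ eg⁰.
Unpaired electrons: 1.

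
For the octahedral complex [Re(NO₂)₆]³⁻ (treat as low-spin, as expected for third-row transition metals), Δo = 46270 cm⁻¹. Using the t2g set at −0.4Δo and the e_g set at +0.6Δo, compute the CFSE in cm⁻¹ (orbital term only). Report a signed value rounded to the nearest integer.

-74032

Each NO₂⁻ contributes -1; 6 × (-1) = -6. With overall charge -3, Re is in the +3 oxidation state.
Re³⁺: group 7, so d-count = 7 − 3 = 4.
The d⁴ electrons fill as t2g^4 e_g^0.
The orbital stabilization is -1.6Δo = -1.6 × 46270 = -74032 cm⁻¹.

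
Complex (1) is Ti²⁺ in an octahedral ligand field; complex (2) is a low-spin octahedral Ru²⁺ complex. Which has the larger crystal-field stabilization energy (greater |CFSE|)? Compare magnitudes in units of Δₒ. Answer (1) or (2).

(2)

(1): Ti²⁺: group 4, so d-count = 4 − 2 = 2; t2g^2 e_g^0, CFSE = -0.8Δₒ.
(2): Ru sits in group 8; removing 2 electrons leaves Ru²⁺ with 8 − 2 = 6 d electrons; t₂g⁶ eg⁰, CFSE = -2.4Δₒ.
So (2) has the larger |CFSE|.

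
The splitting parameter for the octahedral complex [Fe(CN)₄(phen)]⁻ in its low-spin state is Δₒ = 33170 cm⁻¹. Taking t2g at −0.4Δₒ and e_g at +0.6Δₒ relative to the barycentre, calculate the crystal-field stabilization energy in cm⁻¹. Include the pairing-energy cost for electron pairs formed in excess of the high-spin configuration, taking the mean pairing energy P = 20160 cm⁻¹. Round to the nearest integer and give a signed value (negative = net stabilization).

Ligand charges: 4×(-1) from CN⁻ and 1×(+0) from phen sum to -4; with overall charge -1, Fe is +3.
Fe³⁺: group 8, so d-count = 8 − 3 = 5.
Configuration: t2g^5 e_g^0.
CFSE(orbital) = 5×(-0.4Δₒ) + 0×(0.6Δₒ) = -2.0Δₒ; with Δₒ = 33170 cm⁻¹ that is -66340 cm⁻¹.
Relative to high-spin t2g^3 e_g^2 (0 paired), the low-spin configuration has 2 additional pairs, contributing +2 × 20160 = +40320 cm⁻¹.
Overall CFSE = -66340 + 40320 = -26020 cm⁻¹.

-26020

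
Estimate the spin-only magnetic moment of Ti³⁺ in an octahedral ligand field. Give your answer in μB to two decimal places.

Group 4 minus oxidation state +3 gives a d¹ configuration for Ti³⁺.
Configuration: t₂g¹ eg⁰ → 1 unpaired electron.
μ(spin-only) = √[1(1+2)] = √3 ≈ 1.73 μB.

1.73 μB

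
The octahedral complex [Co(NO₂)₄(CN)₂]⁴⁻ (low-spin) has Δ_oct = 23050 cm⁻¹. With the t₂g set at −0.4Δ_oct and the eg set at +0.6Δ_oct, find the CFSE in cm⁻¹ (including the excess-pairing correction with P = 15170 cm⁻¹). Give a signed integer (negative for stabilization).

-26320

Ligand charges: 4×(-1) from NO₂⁻ and 2×(-1) from CN⁻ sum to -6; with overall charge -4, Co is +2.
Group 9 minus oxidation state +2 gives a d⁷ configuration for Co²⁺.
Electron filling gives t₂g⁶ eg¹.
The orbital stabilization is -1.8Δ_oct = -1.8 × 23050 = -41490 cm⁻¹.
High-spin d⁷ would be t₂g⁵ eg² with 2 pairs; low-spin has 3, so 1 excess pair costs +1P = +15170 cm⁻¹.
Combining: -41490 + 15170 = -26320 cm⁻¹.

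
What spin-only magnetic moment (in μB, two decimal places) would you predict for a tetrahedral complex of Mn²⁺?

5.92 μB

Mn²⁺: group 7, so d-count = 7 − 2 = 5.
Tetrahedral splitting is small, so the complex is high-spin.
Configuration: e² t₂³ → 5 unpaired electrons.
μ(spin-only) = √[5(5+2)] = √35 ≈ 5.92 μB.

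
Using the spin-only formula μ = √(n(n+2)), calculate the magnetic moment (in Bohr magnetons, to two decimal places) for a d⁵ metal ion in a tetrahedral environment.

5.92 Bohr magnetons

Tetrahedral fields are weak (Δₜ ≈ 4/9 Δₒ), so electrons fill high-spin.
Configuration: e² t₂³ → 5 unpaired electrons.
μ(spin-only) = √[5(5+2)] = √35 ≈ 5.92 Bohr magnetons.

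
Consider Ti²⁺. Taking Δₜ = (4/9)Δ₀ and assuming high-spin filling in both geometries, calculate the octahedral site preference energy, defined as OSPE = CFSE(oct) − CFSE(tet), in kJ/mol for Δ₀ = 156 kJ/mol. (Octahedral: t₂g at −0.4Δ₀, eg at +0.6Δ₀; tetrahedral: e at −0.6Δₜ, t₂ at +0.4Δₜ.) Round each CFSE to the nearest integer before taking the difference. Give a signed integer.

-42

Ti²⁺: group 4, so d-count = 4 − 2 = 2.
Octahedral high-spin t₂g² eg⁰: CFSE = -0.8 × 156 = -125 kJ/mol.
Tetrahedral: e² t₂⁰, CFSE = 2(−0.6) + 0(+0.4) = -1.2Δₜ = -1.2 × (4/9) × 156 = -83 kJ/mol.
OSPE = CFSE(oct) − CFSE(tet) = -125 − (-83) = -42 kJ/mol.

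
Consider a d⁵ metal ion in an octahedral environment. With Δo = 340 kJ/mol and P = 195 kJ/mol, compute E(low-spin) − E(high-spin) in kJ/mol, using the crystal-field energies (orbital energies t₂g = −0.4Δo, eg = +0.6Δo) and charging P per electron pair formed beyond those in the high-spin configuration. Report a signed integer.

-290

High-spin: t₂g³ eg², CFSE = 0.0Δo = 0 kJ/mol.
Low-spin t₂g⁵ eg⁰ gives -2.0Δo = -680 kJ/mol, but forming 2 extra pairs costs 2P = 390 kJ/mol, so E(LS) = -680 + 390 = -290 kJ/mol.
The difference is -290 − (0) = -290 kJ/mol, so low-spin lies lower.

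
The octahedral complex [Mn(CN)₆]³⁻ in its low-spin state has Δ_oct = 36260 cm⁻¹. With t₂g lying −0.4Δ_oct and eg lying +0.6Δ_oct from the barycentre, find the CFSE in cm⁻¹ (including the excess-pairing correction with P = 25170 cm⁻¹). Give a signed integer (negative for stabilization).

-32846

Each CN⁻ contributes -1; 6 × (-1) = -6. With overall charge -3, Mn is in the +3 oxidation state.
Mn³⁺: group 7, so d-count = 7 − 3 = 4.
Configuration: t₂g⁴ eg⁰.
Orbital CFSE = 4(-0.4) + 0(0.6) = -1.6Δ_oct = -1.6 × 36260 = -58016 cm⁻¹.
Pairing penalty: 1 pair vs 0 in the high-spin reference → 1 extra × P = 25170 cm⁻¹.
Combining: -58016 + 25170 = -32846 cm⁻¹.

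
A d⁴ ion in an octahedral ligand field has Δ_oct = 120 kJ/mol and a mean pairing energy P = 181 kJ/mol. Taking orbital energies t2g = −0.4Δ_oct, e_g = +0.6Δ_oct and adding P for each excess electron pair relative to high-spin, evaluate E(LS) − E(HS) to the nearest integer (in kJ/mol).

61

High-spin d⁴ fills as t2g^3 e_g^1 with CFSE 3(−0.4) + 1(+0.6) = -0.6Δ_oct = -72 kJ/mol.
Low-spin: t2g^4 e_g^0, orbital CFSE = -1.6Δ_oct = -192 kJ/mol; plus 1 excess pair × P = +181 kJ/mol; total -11 kJ/mol.
Thus E(LS) − E(HS) = 61 kJ/mol.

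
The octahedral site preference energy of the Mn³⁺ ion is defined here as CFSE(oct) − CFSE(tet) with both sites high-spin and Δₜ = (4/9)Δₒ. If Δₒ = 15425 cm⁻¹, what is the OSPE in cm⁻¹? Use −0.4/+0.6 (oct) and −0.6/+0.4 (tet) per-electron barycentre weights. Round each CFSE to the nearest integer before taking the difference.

-6513

Mn³⁺: group 7, so d-count = 7 − 3 = 4.
Octahedral (high-spin): t₂g³ eg¹, CFSE = 3(−0.4) + 1(+0.6) = -0.6Δₒ = -0.6 × 15425 = -9255 cm⁻¹.
Tetrahedral: e² t₂², CFSE = 2(−0.6) + 2(+0.4) = -0.4Δₜ = -0.4 × (4/9) × 15425 = -2742 cm⁻¹.
OSPE = -9255 − (-2742) = -6513 cm⁻¹.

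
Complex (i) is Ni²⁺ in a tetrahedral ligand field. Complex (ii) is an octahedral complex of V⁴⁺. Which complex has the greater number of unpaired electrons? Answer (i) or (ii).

(i): Ni is in group 10, so Ni²⁺ is d⁸ (10 − 2 = 8); Tetrahedral splitting is small, so the complex is high-spin; e⁴ t₂⁴ → 2 unpaired.
(ii): V⁴⁺: group 5, so d-count = 5 − 4 = 1; For octahedral d¹ the high- and low-spin configurations coincide; t2g^1 e_g^0 → 1 unpaired.
So (i) has more unpaired electrons.

(i)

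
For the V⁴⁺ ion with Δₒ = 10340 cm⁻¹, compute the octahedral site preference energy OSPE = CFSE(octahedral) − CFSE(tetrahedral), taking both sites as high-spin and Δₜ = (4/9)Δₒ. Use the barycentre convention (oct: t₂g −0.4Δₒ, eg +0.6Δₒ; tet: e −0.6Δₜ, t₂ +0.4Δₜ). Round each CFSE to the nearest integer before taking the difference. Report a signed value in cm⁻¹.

V sits in group 5; removing 4 electrons leaves V⁴⁺ with 5 − 4 = 1 d electrons.
In an octahedral site d¹ (HS) is t2g^1 e_g^0, giving CFSE(oct) = -0.4Δₒ = -4136 cm⁻¹.
Tetrahedral: e^1 t2^0, CFSE = 1(−0.6) + 0(+0.4) = -0.6Δₜ = -0.6 × (4/9) × 10340 = -2757 cm⁻¹.
OSPE = -4136 − (-2757) = -1379 cm⁻¹.

-1379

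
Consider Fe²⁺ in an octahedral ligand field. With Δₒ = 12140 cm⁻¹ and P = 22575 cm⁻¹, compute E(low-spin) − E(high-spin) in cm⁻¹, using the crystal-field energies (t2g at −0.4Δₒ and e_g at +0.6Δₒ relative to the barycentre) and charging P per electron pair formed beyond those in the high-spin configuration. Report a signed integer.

Fe sits in group 8; removing 2 electrons leaves Fe²⁺ with 8 − 2 = 6 d electrons.
High-spin: t2g^4 e_g^2, CFSE = -0.4Δₒ = -4856 cm⁻¹.
Low-spin t2g^6 e_g^0 gives -2.4Δₒ = -29136 cm⁻¹, but forming 2 extra pairs costs 2P = 45150 cm⁻¹, so E(LS) = -29136 + 45150 = 16014 cm⁻¹.
The difference is 16014 − (-4856) = 20870 cm⁻¹, so high-spin lies lower.

20870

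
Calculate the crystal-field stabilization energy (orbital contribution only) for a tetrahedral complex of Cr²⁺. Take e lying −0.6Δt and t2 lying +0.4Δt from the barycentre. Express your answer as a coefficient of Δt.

-0.4 Δt

Cr is in group 6, so Cr²⁺ is d⁴ (6 − 2 = 4).
With tetrahedral geometry the complex is necessarily high-spin.
Configuration: e^2 t2^2.
CFSE = 2(-0.6Δt) + 2(0.4Δt) = -1.2Δt + 0.8Δt = -0.4Δt.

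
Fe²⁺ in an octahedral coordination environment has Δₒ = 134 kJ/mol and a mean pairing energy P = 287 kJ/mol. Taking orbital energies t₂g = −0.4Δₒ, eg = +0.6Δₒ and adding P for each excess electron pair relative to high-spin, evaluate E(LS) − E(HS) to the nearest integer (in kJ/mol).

Fe sits in group 8; removing 2 electrons leaves Fe²⁺ with 8 − 2 = 6 d electrons.
High-spin: t₂g⁴ eg², CFSE = -0.4Δₒ = -54 kJ/mol.
Low-spin t₂g⁶ eg⁰ gives -2.4Δₒ = -322 kJ/mol, but forming 2 extra pairs costs 2P = 574 kJ/mol, so E(LS) = -322 + 574 = 252 kJ/mol.
E(LS) − E(HS) = 252 − (-54) = 306 kJ/mol.

306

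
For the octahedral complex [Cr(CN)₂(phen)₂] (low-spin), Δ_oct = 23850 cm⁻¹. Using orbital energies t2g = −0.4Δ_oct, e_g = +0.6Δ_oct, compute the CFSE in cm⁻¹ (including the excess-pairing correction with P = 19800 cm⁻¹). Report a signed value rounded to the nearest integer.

Ligand charges: 2×(-1) from CN⁻ and 2×(+0) from phen sum to -2; with overall charge +0, Cr is +2.
Cr sits in group 6; removing 2 electrons leaves Cr²⁺ with 6 − 2 = 4 d electrons.
Configuration: t2g^4 e_g^0.
CFSE(orbital) = 4×(-0.4Δ_oct) + 0×(0.6Δ_oct) = -1.6Δ_oct; with Δ_oct = 23850 cm⁻¹ that is -38160 cm⁻¹.
Relative to high-spin t2g^3 e_g^1 (0 paired), the low-spin configuration has 1 additional pair, contributing +1 × 19800 = +19800 cm⁻¹.
Combining: -38160 + 19800 = -18360 cm⁻¹.

-18360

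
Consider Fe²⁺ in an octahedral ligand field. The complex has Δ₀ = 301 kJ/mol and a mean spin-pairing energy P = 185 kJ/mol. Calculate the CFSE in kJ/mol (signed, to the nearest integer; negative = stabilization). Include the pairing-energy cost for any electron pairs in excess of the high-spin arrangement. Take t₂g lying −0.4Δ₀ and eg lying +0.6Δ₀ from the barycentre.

-352

Group 8 minus oxidation state +2 gives a d⁶ configuration for Fe²⁺.
With Δ₀ > P the complex is low-spin.
Filling d⁶ accordingly: t₂g⁶ eg⁰.
Orbital CFSE = -2.4Δ₀ = -2.4 × 301 = -722 kJ/mol.
Excess pairs vs high-spin: 3 − 1 = 2; pairing cost = +370 kJ/mol.
Net CFSE = -722 + 370 = -352 kJ/mol.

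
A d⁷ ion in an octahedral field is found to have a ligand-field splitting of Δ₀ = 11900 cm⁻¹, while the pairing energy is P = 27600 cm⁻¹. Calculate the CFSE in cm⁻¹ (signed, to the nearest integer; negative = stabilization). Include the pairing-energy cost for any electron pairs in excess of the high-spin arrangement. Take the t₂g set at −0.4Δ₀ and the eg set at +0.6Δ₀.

Since Δ₀ = 11900 cm⁻¹ < P = 27600 cm⁻¹, the complex adopts the high-spin configuration.
That gives t₂g⁵ eg².
Orbital CFSE = -0.8Δ₀ = -0.8 × 11900 = -9520 cm⁻¹.
High-spin has no excess pairs, so no pairing correction applies.

-9520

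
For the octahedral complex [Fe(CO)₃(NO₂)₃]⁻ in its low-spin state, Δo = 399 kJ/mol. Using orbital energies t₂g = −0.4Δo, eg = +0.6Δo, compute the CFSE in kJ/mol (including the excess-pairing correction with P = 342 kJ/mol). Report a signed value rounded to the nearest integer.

Ligand charges: 3×(+0) from CO and 3×(-1) from NO₂⁻ sum to -3; with overall charge -1, Fe is +2.
Fe is in group 8, so Fe²⁺ is d⁶ (8 − 2 = 6).
Configuration: t₂g⁶ eg⁰.
Orbital CFSE = 6(-0.4) + 0(0.6) = -2.4Δo = -2.4 × 399 = -958 kJ/mol.
Relative to high-spin t₂g⁴ eg² (1 paired), the low-spin configuration has 2 additional pairs, contributing +2 × 342 = +684 kJ/mol.
Net CFSE = -958 + 684 = -274 kJ/mol.

-274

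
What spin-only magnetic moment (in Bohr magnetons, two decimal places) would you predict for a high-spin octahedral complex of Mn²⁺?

5.92 Bohr magnetons

Group 7 minus oxidation state +2 gives a d⁵ configuration for Mn²⁺.
Configuration: t₂g³ eg² → 5 unpaired electrons.
μ(spin-only) = √[5(5+2)] = √35 ≈ 5.92 Bohr magnetons.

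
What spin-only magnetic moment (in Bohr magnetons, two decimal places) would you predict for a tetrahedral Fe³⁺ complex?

5.92 Bohr magnetons

Fe³⁺: group 8, so d-count = 8 − 3 = 5.
With tetrahedral geometry the complex is necessarily high-spin.
Configuration: e^2 t2^3 → 5 unpaired electrons.
μ(spin-only) = √[5(5+2)] = √35 ≈ 5.92 Bohr magnetons.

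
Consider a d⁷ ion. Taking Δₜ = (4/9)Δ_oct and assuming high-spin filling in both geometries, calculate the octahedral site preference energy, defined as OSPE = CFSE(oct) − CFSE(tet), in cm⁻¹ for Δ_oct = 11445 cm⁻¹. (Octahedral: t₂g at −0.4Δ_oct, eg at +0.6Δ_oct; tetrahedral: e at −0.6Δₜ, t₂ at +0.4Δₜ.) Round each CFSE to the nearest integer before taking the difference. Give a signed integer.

-3052

In an octahedral site d⁷ (HS) is t₂g⁵ eg², giving CFSE(oct) = -0.8Δ_oct = -9156 cm⁻¹.
Tetrahedral e⁴ t₂³ gives -1.2Δₜ = -1.2 × (4/9) × 11445 = -6104 cm⁻¹.
OSPE = -9156 − (-6104) = -3052 cm⁻¹.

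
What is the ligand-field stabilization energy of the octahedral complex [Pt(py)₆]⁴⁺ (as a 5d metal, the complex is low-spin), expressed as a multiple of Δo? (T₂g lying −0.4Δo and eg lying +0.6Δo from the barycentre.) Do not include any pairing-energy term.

-2.4 Δo

py is neutral, so the +4 overall charge sits on Pt: oxidation state +4.
Pt sits in group 10; removing 4 electrons leaves Pt⁴⁺ with 10 − 4 = 6 d electrons.
Configuration: t₂g⁶ eg⁰.
CFSE = 6(-0.4Δo) + 0(0.6Δo) = -2.4Δo + 0.0Δo = -2.4Δo.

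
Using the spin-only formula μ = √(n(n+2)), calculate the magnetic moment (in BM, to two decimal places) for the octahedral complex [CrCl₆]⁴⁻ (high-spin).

Each Cl⁻ contributes -1; 6 × (-1) = -6. With overall charge -4, Cr is in the +2 oxidation state.
Cr²⁺: group 6, so d-count = 6 − 2 = 4.
Configuration: t₂g³ eg¹ → 4 unpaired electrons.
μ(spin-only) = √[4(4+2)] = √24 ≈ 4.90 BM.

4.90 BM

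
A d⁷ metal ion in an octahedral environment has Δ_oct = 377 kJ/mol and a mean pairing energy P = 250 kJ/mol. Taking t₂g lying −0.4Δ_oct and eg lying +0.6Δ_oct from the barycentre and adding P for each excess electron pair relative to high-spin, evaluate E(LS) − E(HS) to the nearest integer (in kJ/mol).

High-spin d⁷ fills as t₂g⁵ eg² with CFSE 5(−0.4) + 2(+0.6) = -0.8Δ_oct = -302 kJ/mol.
Low-spin: t₂g⁶ eg¹, orbital CFSE = -1.8Δ_oct = -679 kJ/mol; plus 1 excess pair × P = +250 kJ/mol; total -429 kJ/mol.
Thus E(LS) − E(HS) = -127 kJ/mol.

-127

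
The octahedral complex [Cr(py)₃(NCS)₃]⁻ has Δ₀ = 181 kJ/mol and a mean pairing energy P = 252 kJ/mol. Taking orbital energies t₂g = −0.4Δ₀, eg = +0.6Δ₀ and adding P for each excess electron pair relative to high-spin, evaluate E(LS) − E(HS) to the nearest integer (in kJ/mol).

Ligand charges: 3×(+0) from py and 3×(-1) from NCS⁻ sum to -3; with overall charge -1, Cr is +2.
Cr is in group 6, so Cr²⁺ is d⁴ (6 − 2 = 4).
High-spin d⁴ fills as t₂g³ eg¹ with CFSE 3(−0.4) + 1(+0.6) = -0.6Δ₀ = -109 kJ/mol.
For low-spin the configuration is t₂g⁴ eg⁰: orbital energy -1.6 × 181 = -290 kJ/mol, and 1 additional pair relative to high-spin adds 252 kJ/mol, giving -38 kJ/mol.
E(LS) − E(HS) = -38 − (-109) = 71 kJ/mol.

71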